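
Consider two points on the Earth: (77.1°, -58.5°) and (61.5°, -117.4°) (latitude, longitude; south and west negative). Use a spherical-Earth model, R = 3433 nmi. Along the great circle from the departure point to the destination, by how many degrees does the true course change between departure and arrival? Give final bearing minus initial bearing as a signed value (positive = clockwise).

Initial bearing θ₁ = atan2(sin Δλ cos φ₂, cos φ₁ sin φ₂ − sin φ₁ cos φ₂ cos Δλ) = 263.85°
Final bearing θ₂ = (initial bearing from the destination back to the start) + 180° = 207.72°
Δθ = θ₂ − θ₁ = -56.1°

-56.1°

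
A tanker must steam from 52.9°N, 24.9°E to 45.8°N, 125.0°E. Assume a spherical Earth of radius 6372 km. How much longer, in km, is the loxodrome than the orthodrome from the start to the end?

591 km

Great circle: cos σ = sin φ₁ sin φ₂ + cos φ₁ cos φ₂ cos Δλ,  σ = 1.0494 rad → d_gc = 6687.1 km
Rhumb line: Δψ = -0.1907, q = Δφ/Δψ = 0.6499, d_rh = R√(Δφ²+q²Δλ²) = 7277.7 km
Excess = 7277.7 − 6687.1 = 590.6 ≈ 591 km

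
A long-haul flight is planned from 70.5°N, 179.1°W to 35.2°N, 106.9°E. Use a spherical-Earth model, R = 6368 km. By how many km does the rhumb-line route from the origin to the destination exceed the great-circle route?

282 km

Great circle: cos σ = sin φ₁ sin φ₂ + cos φ₁ cos φ₂ cos Δλ,  σ = 0.9039 rad → d_gc = 5756.0 km
Rhumb line: Δψ = -1.1041, q = Δφ/Δψ = 0.5580, d_rh = R√(Δφ²+q²Δλ²) = 6037.7 km
Excess = 6037.7 − 5756.0 = 281.7 ≈ 282 km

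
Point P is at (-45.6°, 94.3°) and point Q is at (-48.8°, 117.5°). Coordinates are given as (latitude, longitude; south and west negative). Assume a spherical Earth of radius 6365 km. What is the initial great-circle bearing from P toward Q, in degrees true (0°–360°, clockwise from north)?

109.9°

θ = atan2( sin Δλ·cos φ₂ ,  cos φ₁ sin φ₂ − sin φ₁ cos φ₂ cos Δλ )
  = atan2(+0.2595, -0.0939) = 109.89°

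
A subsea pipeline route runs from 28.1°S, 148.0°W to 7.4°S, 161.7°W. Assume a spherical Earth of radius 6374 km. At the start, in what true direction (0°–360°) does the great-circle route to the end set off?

θ = atan2( sin Δλ·cos φ₂ ,  cos φ₁ sin φ₂ − sin φ₁ cos φ₂ cos Δλ )
  = atan2(-0.2349, +0.3402) = 325.38°

325.4°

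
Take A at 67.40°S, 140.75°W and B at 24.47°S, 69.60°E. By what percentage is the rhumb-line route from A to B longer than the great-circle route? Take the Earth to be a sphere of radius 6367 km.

Great circle: σ = 1.4901 rad → d_gc = Rσ = 9487.7 km
Rhumb: Δφ = +0.7493, Δλ = -2.6119, Δψ = +1.1696, q = Δφ/Δψ = 0.6406 → d_rh = R√(Δφ²+q²Δλ²) = 11672.4 km
Excess = (11672.4 − 9487.7) / 9487.7 = 2184.7 / 9487.7 = 23.03% ≈ 23.0%

23.0%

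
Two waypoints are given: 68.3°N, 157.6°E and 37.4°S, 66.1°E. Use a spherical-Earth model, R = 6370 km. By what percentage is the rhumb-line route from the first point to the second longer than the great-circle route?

2.2%

Great circle: σ = 2.1798 rad → d_gc = Rσ = 13885.1 km
Rhumb: Δφ = -1.8448, Δλ = -1.5970, Δψ = -2.3568, q = Δφ/Δψ = 0.7828 → d_rh = R√(Δφ²+q²Δλ²) = 14195.3 km
Excess = (14195.3 − 13885.1) / 13885.1 = 310.2 / 13885.1 = 2.23% ≈ 2.2%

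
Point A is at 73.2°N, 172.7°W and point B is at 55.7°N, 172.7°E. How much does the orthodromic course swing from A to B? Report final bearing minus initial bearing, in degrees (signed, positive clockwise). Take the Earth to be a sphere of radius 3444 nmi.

-13.3°

At departure: θ₁ = atan2(sin Δλ cos φ₂, cos φ₁ sin φ₂ − sin φ₁ cos φ₂ cos Δλ) = 206.63°
At arrival: θ₂ = atan2(sin Δλ cos φ₁, −cos φ₂ sin φ₁ + sin φ₂ cos φ₁ cos Δλ) = 193.29°
Δθ = θ₂ − θ₁ = -13.3°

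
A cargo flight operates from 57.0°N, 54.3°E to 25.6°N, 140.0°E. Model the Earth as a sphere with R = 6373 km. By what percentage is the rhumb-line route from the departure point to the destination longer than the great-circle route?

4.9%

Great circle: σ = 1.1601 rad → d_gc = Rσ = 7393.6 km
Rhumb: Δφ = -0.5480, Δλ = +1.4957, Δψ = -0.7542, q = Δφ/Δψ = 0.7266 → d_rh = R√(Δφ²+q²Δλ²) = 7757.2 km
Excess = (7757.2 − 7393.6) / 7393.6 = 363.6 / 7393.6 = 4.92% ≈ 4.9%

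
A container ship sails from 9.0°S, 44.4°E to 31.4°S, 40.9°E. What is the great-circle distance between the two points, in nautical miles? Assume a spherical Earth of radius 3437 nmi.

1358 nmi

cos σ = sin φ₁ sin φ₂ + cos φ₁ cos φ₂ cos Δλ
      = sin(-9.00°)sin(-31.40°) + cos(-9.00°)cos(-31.40°)cos(-3.50°) = 0.9230
σ = 22.635° → d = Rσ = 3437·0.39506 = 1358 nmi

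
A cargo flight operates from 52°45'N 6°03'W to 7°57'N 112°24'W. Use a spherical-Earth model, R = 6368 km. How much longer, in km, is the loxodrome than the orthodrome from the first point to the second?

567 km

Great circle: cos σ = sin φ₁ sin φ₂ + cos φ₁ cos φ₂ cos Δλ,  σ = 1.6295 rad → d_gc = 10376.6 km
Rhumb line: Δψ = -0.9484, q = Δφ/Δψ = 0.8244, d_rh = R√(Δφ²+q²Δλ²) = 10943.3 km
Excess = 10943.3 − 10376.6 = 566.7 ≈ 567 km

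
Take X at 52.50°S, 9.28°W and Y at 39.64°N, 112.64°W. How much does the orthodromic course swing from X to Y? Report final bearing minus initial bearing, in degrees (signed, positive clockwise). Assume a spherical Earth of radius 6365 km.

Initial bearing θ₁ = atan2(sin Δλ cos φ₂, cos φ₁ sin φ₂ − sin φ₁ cos φ₂ cos Δλ) = 288.26°
Final bearing θ₂ = (initial bearing from the destination back to the start) + 180° = 311.35°
Δθ = θ₂ − θ₁ = +23.1°

+23.1°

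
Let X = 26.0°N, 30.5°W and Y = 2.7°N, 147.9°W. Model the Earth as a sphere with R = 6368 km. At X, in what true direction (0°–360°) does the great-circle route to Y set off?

285.4°

N = sin Δλ·cos φ₂ = -0.8868;  D = cos φ₁ sin φ₂ − sin φ₁ cos φ₂ cos Δλ = +0.2439
initial course = atan2(N, D) = 285.37°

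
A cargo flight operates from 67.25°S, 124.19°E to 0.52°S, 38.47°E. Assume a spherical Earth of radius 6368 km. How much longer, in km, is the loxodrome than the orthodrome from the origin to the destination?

404 km

Great circle: cos σ = sin φ₁ sin φ₂ + cos φ₁ cos φ₂ cos Δλ,  σ = 1.5336 rad → d_gc = 9765.70 km
Rhumb line: Δψ = +1.5945, q = Δφ/Δψ = 0.7304, d_rh = R√(Δφ²+q²Δλ²) = 10170.16 km
Excess = 10170.16 − 9765.70 = 404.46 ≈ 404 km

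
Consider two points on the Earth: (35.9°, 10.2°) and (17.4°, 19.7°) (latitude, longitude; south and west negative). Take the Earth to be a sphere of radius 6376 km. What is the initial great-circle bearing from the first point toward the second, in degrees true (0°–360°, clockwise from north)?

N = sin Δλ·cos φ₂ = +0.1575;  D = cos φ₁ sin φ₂ − sin φ₁ cos φ₂ cos Δλ = -0.3096
initial course = atan2(N, D) = 153.04°

153.0°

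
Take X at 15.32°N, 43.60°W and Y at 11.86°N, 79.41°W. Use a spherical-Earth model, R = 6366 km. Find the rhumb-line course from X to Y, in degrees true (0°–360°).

Meridional parts: M(φ₁)=+0.2706, M(φ₂)=+0.2085 → ΔM = -0.0621;  Δλ = -0.6250 rad
tan C = Δλ / ΔM = +10.0582 → C = 264.32°

264.3°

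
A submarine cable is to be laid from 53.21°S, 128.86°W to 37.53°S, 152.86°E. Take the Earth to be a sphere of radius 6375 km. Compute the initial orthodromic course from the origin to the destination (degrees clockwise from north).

N = sin Δλ·cos φ₂ = -0.7765;  D = cos φ₁ sin φ₂ − sin φ₁ cos φ₂ cos Δλ = -0.2358
initial course = atan2(N, D) = 253.11°

253.1°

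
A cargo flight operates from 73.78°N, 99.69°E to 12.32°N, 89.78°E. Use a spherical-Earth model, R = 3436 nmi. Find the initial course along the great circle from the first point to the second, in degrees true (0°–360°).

N = sin Δλ·cos φ₂ = -0.1681;  D = cos φ₁ sin φ₂ − sin φ₁ cos φ₂ cos Δλ = -0.8645
initial course = atan2(N, D) = 191.01°

191.0°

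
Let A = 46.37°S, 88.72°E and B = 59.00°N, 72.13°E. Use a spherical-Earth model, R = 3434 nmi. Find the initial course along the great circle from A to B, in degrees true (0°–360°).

N = sin Δλ·cos φ₂ = -0.1471;  D = cos φ₁ sin φ₂ − sin φ₁ cos φ₂ cos Δλ = +0.9487
initial course = atan2(N, D) = 351.19°

351.2°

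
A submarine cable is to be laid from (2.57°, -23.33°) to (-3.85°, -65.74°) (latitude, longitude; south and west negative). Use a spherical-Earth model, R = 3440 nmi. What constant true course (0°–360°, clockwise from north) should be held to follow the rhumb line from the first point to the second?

261.4°

Meridional parts: M(φ₁)=+0.0449, M(φ₂)=-0.0672 → ΔM = -0.1121;  Δλ = -0.7402 rad
tan C = Δλ / ΔM = +6.6020 → C = 261.39°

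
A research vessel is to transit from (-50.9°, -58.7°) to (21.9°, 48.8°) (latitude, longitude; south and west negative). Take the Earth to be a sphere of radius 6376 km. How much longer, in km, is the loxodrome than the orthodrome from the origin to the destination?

Great circle: cos σ = sin φ₁ sin φ₂ + cos φ₁ cos φ₂ cos Δλ,  σ = 2.0549 rad → d_gc = 13102.1 km
Rhumb line: Δψ = +1.4272, q = Δφ/Δψ = 0.8902, d_rh = R√(Δφ²+q²Δλ²) = 13381.0 km
Excess = 13381.0 − 13102.1 = 278.9 ≈ 279 km

279 km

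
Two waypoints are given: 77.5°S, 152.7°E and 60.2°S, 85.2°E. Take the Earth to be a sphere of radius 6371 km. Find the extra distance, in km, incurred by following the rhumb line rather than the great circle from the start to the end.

Great circle: cos σ = sin φ₁ sin φ₂ + cos φ₁ cos φ₂ cos Δλ,  σ = 0.4770 rad → d_gc = 3039.2 km
Rhumb line: Δψ = +0.8877, q = Δφ/Δψ = 0.3401, d_rh = R√(Δφ²+q²Δλ²) = 3196.6 km
Excess = 3196.6 − 3039.2 = 157.4 ≈ 157 km

157 km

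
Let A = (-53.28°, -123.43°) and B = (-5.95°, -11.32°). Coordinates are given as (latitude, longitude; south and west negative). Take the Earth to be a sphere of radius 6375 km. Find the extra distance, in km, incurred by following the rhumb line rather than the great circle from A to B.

Great circle: cos σ = sin φ₁ sin φ₂ + cos φ₁ cos φ₂ cos Δλ,  σ = 1.7120 rad → d_gc = 10914.0 km
Rhumb line: Δψ = +0.9989, q = Δφ/Δψ = 0.8269, d_rh = R√(Δφ²+q²Δλ²) = 11581.6 km
Excess = 11581.6 − 10914.0 = 667.6 ≈ 668 km

668 km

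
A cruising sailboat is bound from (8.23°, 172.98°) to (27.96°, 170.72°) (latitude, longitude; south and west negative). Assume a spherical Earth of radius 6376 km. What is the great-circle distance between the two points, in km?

2208 km

Haversine: a = sin²(Δφ/2)+cos φ₁ cos φ₂ sin²(Δλ/2) = 0.02969;  σ = 2·atan2(√a,√(1−a))
σ = 19.845° → d = Rσ = 6376·0.34636 = 2208 km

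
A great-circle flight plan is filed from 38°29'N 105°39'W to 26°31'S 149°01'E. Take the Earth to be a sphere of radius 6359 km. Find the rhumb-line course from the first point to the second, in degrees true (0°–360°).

Meridional parts: M(φ₁)=+0.7287, M(φ₂)=-0.4803 → ΔM = -1.2090;  Δλ = -1.8384 rad
tan C = Δλ / ΔM = +1.5206 → C = 236.67°

236.7°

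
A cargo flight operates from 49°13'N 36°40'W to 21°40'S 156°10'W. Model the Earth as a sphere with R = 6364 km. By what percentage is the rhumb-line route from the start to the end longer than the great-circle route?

Great circle: σ = 2.1877 rad → d_gc = Rσ = 13922.3 km
Rhumb: Δφ = -1.2371, Δλ = -2.0857, Δψ = -1.3771, q = Δφ/Δψ = 0.8984 → d_rh = R√(Δφ²+q²Δλ²) = 14289.1 km
Excess = (14289.1 − 13922.3) / 13922.3 = 366.8 / 13922.3 = 2.63% ≈ 2.6%

2.6%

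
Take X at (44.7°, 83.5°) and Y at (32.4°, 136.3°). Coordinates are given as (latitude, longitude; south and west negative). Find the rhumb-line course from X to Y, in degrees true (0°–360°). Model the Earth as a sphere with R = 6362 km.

Δψ = ln[tan(π/4+φ₂/2)/tan(π/4+φ₁/2)] = -0.2757
Δλ = +0.9215 rad (taken the short way round)
course = atan2(Δλ, Δψ) = 106.66°

106.7°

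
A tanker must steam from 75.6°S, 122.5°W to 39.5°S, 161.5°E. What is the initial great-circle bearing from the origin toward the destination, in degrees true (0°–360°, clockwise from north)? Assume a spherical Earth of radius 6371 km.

N = sin Δλ·cos φ₂ = -0.7487;  D = cos φ₁ sin φ₂ − sin φ₁ cos φ₂ cos Δλ = +0.0226
initial course = atan2(N, D) = 271.73°

271.7°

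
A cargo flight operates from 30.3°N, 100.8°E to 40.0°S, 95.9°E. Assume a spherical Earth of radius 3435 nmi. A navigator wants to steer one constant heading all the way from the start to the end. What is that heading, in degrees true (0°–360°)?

183.7°

Meridional parts: M(φ₁)=+0.5554, M(φ₂)=-0.7629 → ΔM = -1.3183;  Δλ = -0.0855 rad
tan C = Δλ / ΔM = +0.0649 → C = 183.71°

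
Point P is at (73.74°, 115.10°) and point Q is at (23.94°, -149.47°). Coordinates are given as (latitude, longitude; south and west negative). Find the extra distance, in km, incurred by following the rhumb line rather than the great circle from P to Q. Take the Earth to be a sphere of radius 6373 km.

Great circle: cos σ = sin φ₁ sin φ₂ + cos φ₁ cos φ₂ cos Δλ,  σ = 1.1968 rad → d_gc = 7627.2 km
Rhumb line: Δψ = -1.5154, q = Δφ/Δψ = 0.5736, d_rh = R√(Δφ²+q²Δλ²) = 8231.0 km
Excess = 8231.0 − 7627.2 = 603.8 ≈ 604 km

604 km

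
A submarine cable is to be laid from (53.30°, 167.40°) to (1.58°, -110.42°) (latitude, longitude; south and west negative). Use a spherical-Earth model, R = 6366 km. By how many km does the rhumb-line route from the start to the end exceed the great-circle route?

Great circle: cos σ = sin φ₁ sin φ₂ + cos φ₁ cos φ₂ cos Δλ,  σ = 1.4672 rad → d_gc = 9340.3 km
Rhumb line: Δψ = -1.0760, q = Δφ/Δψ = 0.8389, d_rh = R√(Δφ²+q²Δλ²) = 9576.1 km
Excess = 9576.1 − 9340.3 = 235.8 ≈ 236 km

236 km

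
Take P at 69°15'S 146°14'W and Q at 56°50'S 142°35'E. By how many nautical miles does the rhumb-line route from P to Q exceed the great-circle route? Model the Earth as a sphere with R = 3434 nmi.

Great circle: cos σ = sin φ₁ sin φ₂ + cos φ₁ cos φ₂ cos Δλ,  σ = 0.5637 rad → d_gc = 1935.63 nmi
Rhumb line: Δψ = +0.4865, q = Δφ/Δψ = 0.4455, d_rh = R√(Δφ²+q²Δλ²) = 2041.07 nmi
Excess = 2041.07 − 1935.63 = 105.44 ≈ 105 nmi

105 nmi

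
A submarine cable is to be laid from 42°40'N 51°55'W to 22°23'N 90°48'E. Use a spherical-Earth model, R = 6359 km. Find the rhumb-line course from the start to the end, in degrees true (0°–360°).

99.7°

Δψ = ln[tan(π/4+φ₂/2)/tan(π/4+φ₁/2)] = -0.4239
Δλ = +2.4909 rad (taken the short way round)
course = atan2(Δλ, Δψ) = 99.66°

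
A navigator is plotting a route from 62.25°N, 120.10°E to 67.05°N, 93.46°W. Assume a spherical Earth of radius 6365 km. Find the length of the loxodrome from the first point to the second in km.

Δψ = ln[tan(π/4+φ₂/2)/tan(π/4+φ₁/2)] = +0.1962;  Δφ = +0.0838 rad,  Δλ = +2.5559 rad
q = Δφ/Δψ = 0.4269
d = R·√(Δφ² + q²Δλ²) = 6365·1.09432 = 6965 km

6965 km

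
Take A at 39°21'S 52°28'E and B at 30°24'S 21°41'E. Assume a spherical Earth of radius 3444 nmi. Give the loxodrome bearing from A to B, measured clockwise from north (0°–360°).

289.6°

Δψ = ln[tan(π/4+φ₂/2)/tan(π/4+φ₁/2)] = +0.1908
Δλ = -0.5373 rad (taken the short way round)
course = atan2(Δλ, Δψ) = 289.55°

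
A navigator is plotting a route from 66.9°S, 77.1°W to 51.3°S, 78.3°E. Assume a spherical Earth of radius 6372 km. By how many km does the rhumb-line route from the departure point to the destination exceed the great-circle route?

Great circle: cos σ = sin φ₁ sin φ₂ + cos φ₁ cos φ₂ cos Δλ,  σ = 1.0532 rad → d_gc = 6710.8 km
Rhumb line: Δψ = +0.5414, q = Δφ/Δψ = 0.5029, d_rh = R√(Δφ²+q²Δλ²) = 8862.9 km
Excess = 8862.9 − 6710.8 = 2152.1 ≈ 2152 km

2152 km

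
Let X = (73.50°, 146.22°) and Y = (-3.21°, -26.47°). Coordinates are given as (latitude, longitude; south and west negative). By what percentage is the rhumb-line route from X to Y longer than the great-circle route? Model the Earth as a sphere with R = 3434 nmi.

Great circle: σ = 1.9124 rad → d_gc = Rσ = 6567.0 nmi
Rhumb: Δφ = -1.3388, Δλ = -3.0140, Δψ = -1.9871, q = Δφ/Δψ = 0.6738 → d_rh = R√(Δφ²+q²Δλ²) = 8352.7 nmi
Excess = (8352.7 − 6567.0) / 6567.0 = 1785.7 / 6567.0 = 27.19% ≈ 27.2%

27.2%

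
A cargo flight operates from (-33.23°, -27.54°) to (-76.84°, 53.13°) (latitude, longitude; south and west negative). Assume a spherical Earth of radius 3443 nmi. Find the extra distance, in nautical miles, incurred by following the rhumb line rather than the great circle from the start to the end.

Great circle: cos σ = sin φ₁ sin φ₂ + cos φ₁ cos φ₂ cos Δλ,  σ = 0.9710 rad → d_gc = 3343.1 nmi
Rhumb line: Δψ = -1.5443, q = Δφ/Δψ = 0.4929, d_rh = R√(Δφ²+q²Δλ²) = 3546.3 nmi
Excess = 3546.3 − 3343.1 = 203.2 ≈ 203 nmi

203 nmi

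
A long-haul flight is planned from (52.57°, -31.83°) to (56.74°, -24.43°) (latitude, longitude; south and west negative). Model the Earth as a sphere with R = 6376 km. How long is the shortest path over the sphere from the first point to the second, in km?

664 km

Haversine: a = sin²(Δφ/2)+cos φ₁ cos φ₂ sin²(Δλ/2) = 0.00271;  σ = 2·atan2(√a,√(1−a))
σ = 5.970° → d = Rσ = 6376·0.10420 = 664 km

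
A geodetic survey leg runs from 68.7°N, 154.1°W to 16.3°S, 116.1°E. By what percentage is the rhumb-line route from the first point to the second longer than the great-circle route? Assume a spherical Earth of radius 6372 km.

3.6%

Great circle: σ = 1.8341 rad → d_gc = Rσ = 11686.9 km
Rhumb: Δφ = -1.4835, Δλ = -1.5673, Δψ = -1.9595, q = Δφ/Δψ = 0.7571 → d_rh = R√(Δφ²+q²Δλ²) = 12105.0 km
Excess = (12105.0 − 11686.9) / 11686.9 = 418.1 / 11686.9 = 3.58% ≈ 3.6%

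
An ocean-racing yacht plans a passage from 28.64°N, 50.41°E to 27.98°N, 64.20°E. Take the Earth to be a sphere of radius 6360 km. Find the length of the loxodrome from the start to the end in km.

1350 km

Δψ = ln[tan(π/4+φ₂/2)/tan(π/4+φ₁/2)] = -0.0131;  Δφ = -0.0115 rad,  Δλ = +0.2407 rad
q = Δφ/Δψ = 0.8804
d = R·√(Δφ² + q²Δλ²) = 6360·0.21221 = 1350 km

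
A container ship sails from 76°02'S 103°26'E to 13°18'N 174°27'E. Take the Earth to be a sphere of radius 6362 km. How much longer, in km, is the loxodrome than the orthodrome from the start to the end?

Great circle: cos σ = sin φ₁ sin φ₂ + cos φ₁ cos φ₂ cos Δλ,  σ = 1.7182 rad → d_gc = 10931.0 km
Rhumb line: Δψ = +2.3340, q = Δφ/Δψ = 0.6680, d_rh = R√(Δφ²+q²Δλ²) = 11231.4 km
Excess = 11231.4 − 10931.0 = 300.4 ≈ 300 km

300 km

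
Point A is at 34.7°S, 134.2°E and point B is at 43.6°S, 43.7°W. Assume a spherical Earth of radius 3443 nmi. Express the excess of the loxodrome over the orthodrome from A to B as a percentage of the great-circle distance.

Great circle: σ = 1.7746 rad → d_gc = Rσ = 6109.9 nmi
Rhumb: Δφ = -0.1553, Δλ = -3.1049, Δψ = -0.2008, q = Δφ/Δψ = 0.7737 → d_rh = R√(Δφ²+q²Δλ²) = 8288.1 nmi
Excess = (8288.1 − 6109.9) / 6109.9 = 2178.2 / 6109.9 = 35.6503% ≈ 35.7%

35.7%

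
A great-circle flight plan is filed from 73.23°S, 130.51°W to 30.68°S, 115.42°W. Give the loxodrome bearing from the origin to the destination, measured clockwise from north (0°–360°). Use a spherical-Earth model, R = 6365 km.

11.0°

Meridional parts: M(φ₁)=-1.9146, M(φ₂)=-0.5631 → ΔM = +1.3515;  Δλ = +0.2634 rad
tan C = Δλ / ΔM = +0.1949 → C = 11.03°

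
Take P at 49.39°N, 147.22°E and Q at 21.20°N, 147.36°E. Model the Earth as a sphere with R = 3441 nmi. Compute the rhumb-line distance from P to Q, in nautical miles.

Rhumb course C = atan2(Δλ, Δψ) with Δψ = ln[tan(π/4+φ₂/2)/tan(π/4+φ₁/2)] = -0.6155, Δλ = +0.0024 → C = 179.77°
d = R·|Δφ| / |cos C| = 3441·0.49201 / 0.99999 = 1693 nmi

1693 nmi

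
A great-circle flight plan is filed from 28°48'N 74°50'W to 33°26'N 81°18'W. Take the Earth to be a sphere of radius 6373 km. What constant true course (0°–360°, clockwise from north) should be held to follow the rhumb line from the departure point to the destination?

Δψ = ln[tan(π/4+φ₂/2)/tan(π/4+φ₁/2)] = +0.0945
Δλ = -0.1129 rad (taken the short way round)
course = atan2(Δλ, Δψ) = 309.94°

309.9°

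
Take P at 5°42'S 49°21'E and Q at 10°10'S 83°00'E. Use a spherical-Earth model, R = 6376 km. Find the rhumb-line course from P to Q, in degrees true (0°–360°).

Δψ = ln[tan(π/4+φ₂/2)/tan(π/4+φ₁/2)] = -0.0787
Δλ = +0.5873 rad (taken the short way round)
course = atan2(Δλ, Δψ) = 97.64°

97.6°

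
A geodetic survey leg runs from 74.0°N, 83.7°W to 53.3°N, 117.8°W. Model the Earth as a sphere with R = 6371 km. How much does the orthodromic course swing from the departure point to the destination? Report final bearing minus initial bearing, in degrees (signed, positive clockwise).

At departure: θ₁ = atan2(sin Δλ cos φ₂, cos φ₁ sin φ₂ − sin φ₁ cos φ₂ cos Δλ) = 232.76°
At arrival: θ₂ = atan2(sin Δλ cos φ₁, −cos φ₂ sin φ₁ + sin φ₂ cos φ₁ cos Δλ) = 201.54°
Δθ = θ₂ − θ₁ = -31.2°

-31.2°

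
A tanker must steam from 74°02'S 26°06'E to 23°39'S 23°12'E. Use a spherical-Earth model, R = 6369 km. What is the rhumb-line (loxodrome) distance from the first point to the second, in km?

5604 km

Rhumb course C = atan2(Δλ, Δψ) with Δψ = ln[tan(π/4+φ₂/2)/tan(π/4+φ₁/2)] = +1.5394, Δλ = -0.0506 → C = 358.12°
d = R·|Δφ| / |cos C| = 6369·0.87936 / 0.99946 = 5604 km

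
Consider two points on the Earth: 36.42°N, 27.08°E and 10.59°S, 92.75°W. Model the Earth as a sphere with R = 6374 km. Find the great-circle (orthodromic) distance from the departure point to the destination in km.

13369 km

cos σ = sin φ₁ sin φ₂ + cos φ₁ cos φ₂ cos Δλ
      = sin(36.42°)sin(-10.59°) + cos(36.42°)cos(-10.59°)cos(-119.83°) = -0.5026
σ = 120.170° → d = Rσ = 6374·2.09736 = 13369 km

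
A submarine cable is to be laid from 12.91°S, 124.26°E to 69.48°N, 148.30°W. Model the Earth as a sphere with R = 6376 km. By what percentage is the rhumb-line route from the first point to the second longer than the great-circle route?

Great circle: σ = 1.7660 rad → d_gc = Rσ = 11260.1 km
Rhumb: Δφ = +1.4380, Δλ = +1.5261, Δψ = +1.9365, q = Δφ/Δψ = 0.7426 → d_rh = R√(Δφ²+q²Δλ²) = 11673.6 km
Excess = (11673.6 − 11260.1) / 11260.1 = 413.5 / 11260.1 = 3.67% ≈ 3.7%

3.7%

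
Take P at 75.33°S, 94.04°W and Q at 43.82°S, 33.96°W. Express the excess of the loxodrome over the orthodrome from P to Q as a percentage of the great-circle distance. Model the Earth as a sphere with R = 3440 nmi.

Great circle: σ = 0.7060 rad → d_gc = Rσ = 2428.6 nmi
Rhumb: Δφ = +0.5500, Δλ = +1.0486, Δψ = +1.1975, q = Δφ/Δψ = 0.4592 → d_rh = R√(Δφ²+q²Δλ²) = 2514.6 nmi
Excess = (2514.6 − 2428.6) / 2428.6 = 86.0 / 2428.6 = 3.54% ≈ 3.5%

3.5%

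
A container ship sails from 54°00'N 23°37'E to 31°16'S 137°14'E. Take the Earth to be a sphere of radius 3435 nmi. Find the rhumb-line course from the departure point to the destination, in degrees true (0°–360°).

130.6°

Meridional parts: M(φ₁)=+1.1242, M(φ₂)=-0.5750 → ΔM = -1.6992;  Δλ = +1.9830 rad
tan C = Δλ / ΔM = -1.1670 → C = 130.59°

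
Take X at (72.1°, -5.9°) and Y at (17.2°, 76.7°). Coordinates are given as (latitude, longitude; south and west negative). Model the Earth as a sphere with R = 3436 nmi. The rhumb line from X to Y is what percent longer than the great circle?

Great circle: σ = 1.2459 rad → d_gc = Rσ = 4280.9 nmi
Rhumb: Δφ = -0.9582, Δλ = +1.4416, Δψ = -1.5436, q = Δφ/Δψ = 0.6208 → d_rh = R√(Δφ²+q²Δλ²) = 4504.9 nmi
Excess = (4504.9 − 4280.9) / 4280.9 = 224.0 / 4280.9 = 5.23% ≈ 5.2%

5.2%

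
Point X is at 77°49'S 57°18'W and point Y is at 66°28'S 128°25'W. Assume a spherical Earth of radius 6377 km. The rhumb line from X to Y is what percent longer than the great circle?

Great circle: σ = 0.3938 rad → d_gc = Rσ = 2511.4 km
Rhumb: Δφ = +0.1981, Δλ = -1.2412, Δψ = +0.6688, q = Δφ/Δψ = 0.2962 → d_rh = R√(Δφ²+q²Δλ²) = 2663.2 km
Excess = (2663.2 − 2511.4) / 2511.4 = 151.8 / 2511.4 = 6.04% ≈ 6.0%

6.0%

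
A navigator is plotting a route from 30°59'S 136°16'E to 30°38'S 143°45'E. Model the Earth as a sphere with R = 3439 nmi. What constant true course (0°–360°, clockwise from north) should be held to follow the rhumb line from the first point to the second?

86.9°

Δψ = ln[tan(π/4+φ₂/2)/tan(π/4+φ₁/2)] = +0.0071
Δλ = +0.1306 rad (taken the short way round)
course = atan2(Δλ, Δψ) = 86.88°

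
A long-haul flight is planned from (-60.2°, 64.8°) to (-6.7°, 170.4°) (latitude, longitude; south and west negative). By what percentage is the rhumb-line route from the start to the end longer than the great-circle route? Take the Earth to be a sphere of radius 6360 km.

6.4%

Great circle: σ = 1.6023 rad → d_gc = Rσ = 10190.6 km
Rhumb: Δφ = +0.9338, Δλ = +1.8431, Δψ = +1.2068, q = Δφ/Δψ = 0.7738 → d_rh = R√(Δφ²+q²Δλ²) = 10841.3 km
Excess = (10841.3 − 10190.6) / 10190.6 = 650.7 / 10190.6 = 6.39% ≈ 6.4%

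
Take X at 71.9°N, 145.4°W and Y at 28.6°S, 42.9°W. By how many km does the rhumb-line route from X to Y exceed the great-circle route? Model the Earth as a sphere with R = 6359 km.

578 km

Great circle: cos σ = sin φ₁ sin φ₂ + cos φ₁ cos φ₂ cos Δλ,  σ = 2.1107 rad → d_gc = 13421.9 km
Rhumb line: Δψ = -2.3584, q = Δφ/Δψ = 0.7438, d_rh = R√(Δφ²+q²Δλ²) = 14000.0 km
Excess = 14000.0 − 13421.9 = 578.1 ≈ 578 km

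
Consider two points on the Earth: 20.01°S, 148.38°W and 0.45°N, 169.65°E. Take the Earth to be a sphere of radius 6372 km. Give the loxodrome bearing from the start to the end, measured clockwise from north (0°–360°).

296.4°

Meridional parts: M(φ₁)=-0.3566, M(φ₂)=+0.0079 → ΔM = +0.3644;  Δλ = -0.7325 rad
tan C = Δλ / ΔM = -2.0101 → C = 296.45°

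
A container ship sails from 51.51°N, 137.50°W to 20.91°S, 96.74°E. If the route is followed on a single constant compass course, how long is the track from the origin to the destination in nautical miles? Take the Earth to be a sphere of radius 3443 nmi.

Δψ = ln[tan(π/4+φ₂/2)/tan(π/4+φ₁/2)] = -1.4257;  Δφ = -1.2640 rad,  Δλ = -2.1949 rad
q = Δφ/Δψ = 0.8866
d = R·√(Δφ² + q²Δλ²) = 3443·2.32043 = 7989 nmi

7989 nmi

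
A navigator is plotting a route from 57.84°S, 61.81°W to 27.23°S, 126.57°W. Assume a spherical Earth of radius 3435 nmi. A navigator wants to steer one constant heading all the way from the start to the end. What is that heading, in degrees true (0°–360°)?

Meridional parts: M(φ₁)=-1.2439, M(φ₂)=-0.4942 → ΔM = +0.7497;  Δλ = -1.1303 rad
tan C = Δλ / ΔM = -1.5077 → C = 303.56°

303.6°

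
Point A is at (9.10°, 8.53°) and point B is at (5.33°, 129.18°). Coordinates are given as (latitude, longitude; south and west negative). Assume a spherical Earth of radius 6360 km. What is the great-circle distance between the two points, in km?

cos σ = sin φ₁ sin φ₂ + cos φ₁ cos φ₂ cos Δλ
      = sin(9.10°)sin(5.33°) + cos(9.10°)cos(5.33°)cos(120.65°) = -0.4865
σ = 119.111° → d = Rσ = 6360·2.07888 = 13222 km

13222 km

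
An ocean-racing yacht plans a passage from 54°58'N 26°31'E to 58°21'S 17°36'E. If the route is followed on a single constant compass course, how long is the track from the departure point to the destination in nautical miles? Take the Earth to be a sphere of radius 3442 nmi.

Rhumb course C = atan2(Δλ, Δψ) with Δψ = ln[tan(π/4+φ₂/2)/tan(π/4+φ₁/2)] = -2.4140, Δλ = -0.1556 → C = 183.69°
d = R·|Δφ| / |cos C| = 3442·1.97775 / 0.99793 = 6822 nmi

6822 nmi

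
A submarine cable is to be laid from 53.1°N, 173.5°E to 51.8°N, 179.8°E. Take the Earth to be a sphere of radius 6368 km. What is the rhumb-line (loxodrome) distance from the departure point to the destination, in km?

Rhumb course C = atan2(Δλ, Δψ) with Δψ = ln[tan(π/4+φ₂/2)/tan(π/4+φ₁/2)] = -0.0372, Δλ = +0.1100 → C = 108.71°
d = R·|Δφ| / |cos C| = 6368·0.02269 / 0.32072 = 450 km

450 km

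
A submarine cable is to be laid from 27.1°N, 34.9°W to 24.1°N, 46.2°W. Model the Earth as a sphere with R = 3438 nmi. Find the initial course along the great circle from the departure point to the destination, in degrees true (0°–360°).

256.1°

N = sin Δλ·cos φ₂ = -0.1789;  D = cos φ₁ sin φ₂ − sin φ₁ cos φ₂ cos Δλ = -0.0443
initial course = atan2(N, D) = 256.10°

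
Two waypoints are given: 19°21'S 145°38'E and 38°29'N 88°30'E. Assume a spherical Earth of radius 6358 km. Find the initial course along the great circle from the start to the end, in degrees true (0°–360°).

317.9°

N = sin Δλ·cos φ₂ = -0.6575;  D = cos φ₁ sin φ₂ − sin φ₁ cos φ₂ cos Δλ = +0.7279
initial course = atan2(N, D) = 317.91°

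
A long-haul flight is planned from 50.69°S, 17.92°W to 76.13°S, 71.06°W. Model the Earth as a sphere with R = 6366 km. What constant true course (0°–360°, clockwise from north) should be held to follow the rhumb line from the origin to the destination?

Δψ = ln[tan(π/4+φ₂/2)/tan(π/4+φ₁/2)] = -1.0772
Δλ = -0.9275 rad (taken the short way round)
course = atan2(Δλ, Δψ) = 220.73°

220.7°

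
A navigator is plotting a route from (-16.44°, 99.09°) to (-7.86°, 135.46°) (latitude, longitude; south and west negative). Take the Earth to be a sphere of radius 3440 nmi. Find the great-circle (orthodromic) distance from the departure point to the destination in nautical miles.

cos σ = sin φ₁ sin φ₂ + cos φ₁ cos φ₂ cos Δλ
      = sin(-16.44°)sin(-7.86°) + cos(-16.44°)cos(-7.86°)cos(36.37°) = 0.8037
σ = 36.512° → d = Rσ = 3440·0.63725 = 2192 nmi

2192 nmi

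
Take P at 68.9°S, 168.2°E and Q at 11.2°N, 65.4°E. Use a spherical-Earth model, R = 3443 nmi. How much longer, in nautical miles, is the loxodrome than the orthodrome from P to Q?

346 nmi

Great circle: cos σ = sin φ₁ sin φ₂ + cos φ₁ cos φ₂ cos Δλ,  σ = 1.8332 rad → d_gc = 6311.9 nmi
Rhumb line: Δψ = +1.8774, q = Δφ/Δψ = 0.7446, d_rh = R√(Δφ²+q²Δλ²) = 6657.9 nmi
Excess = 6657.9 − 6311.9 = 346.0 ≈ 346 nmi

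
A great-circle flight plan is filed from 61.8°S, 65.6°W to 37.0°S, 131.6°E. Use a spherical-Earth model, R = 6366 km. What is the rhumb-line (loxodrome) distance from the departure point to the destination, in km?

Rhumb course C = atan2(Δλ, Δψ) with Δψ = ln[tan(π/4+φ₂/2)/tan(π/4+φ₁/2)] = +0.6856, Δλ = -2.8414 → C = 283.57°
d = R·|Δφ| / |cos C| = 6366·0.43284 / 0.23455 = 11748 km

11748 km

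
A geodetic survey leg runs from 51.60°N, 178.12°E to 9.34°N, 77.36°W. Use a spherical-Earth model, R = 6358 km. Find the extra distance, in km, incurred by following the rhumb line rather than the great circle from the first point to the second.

528 km

Great circle: cos σ = sin φ₁ sin φ₂ + cos φ₁ cos φ₂ cos Δλ,  σ = 1.5973 rad → d_gc = 10155.51 km
Rhumb line: Δψ = -0.8911, q = Δφ/Δψ = 0.8277, d_rh = R√(Δφ²+q²Δλ²) = 10683.99 km
Excess = 10683.99 − 10155.51 = 528.48 ≈ 528 km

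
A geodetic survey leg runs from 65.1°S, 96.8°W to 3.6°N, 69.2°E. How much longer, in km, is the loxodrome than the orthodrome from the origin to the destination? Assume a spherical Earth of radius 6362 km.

Great circle: cos σ = sin φ₁ sin φ₂ + cos φ₁ cos φ₂ cos Δλ,  σ = 2.0541 rad → d_gc = 13068.0 km
Rhumb line: Δψ = +1.5735, q = Δφ/Δψ = 0.7620, d_rh = R√(Δφ²+q²Δλ²) = 15983.9 km
Excess = 15983.9 − 13068.0 = 2915.9 ≈ 2916 km

2916 km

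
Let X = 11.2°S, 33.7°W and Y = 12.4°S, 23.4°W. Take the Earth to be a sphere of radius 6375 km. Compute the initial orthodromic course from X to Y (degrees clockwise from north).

θ = atan2( sin Δλ·cos φ₂ ,  cos φ₁ sin φ₂ − sin φ₁ cos φ₂ cos Δλ )
  = atan2(+0.1746, -0.0240) = 97.83°

97.8°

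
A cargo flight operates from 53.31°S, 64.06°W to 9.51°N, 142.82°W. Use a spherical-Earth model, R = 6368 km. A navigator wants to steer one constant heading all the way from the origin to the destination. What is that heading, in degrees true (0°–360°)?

Meridional parts: M(φ₁)=-1.1039, M(φ₂)=+0.1667 → ΔM = +1.2706;  Δλ = -1.3746 rad
tan C = Δλ / ΔM = -1.0819 → C = 312.75°

312.7°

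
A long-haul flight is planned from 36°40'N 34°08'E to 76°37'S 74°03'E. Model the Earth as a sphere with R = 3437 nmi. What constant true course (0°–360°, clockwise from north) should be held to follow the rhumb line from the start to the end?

166.2°

Δψ = ln[tan(π/4+φ₂/2)/tan(π/4+φ₁/2)] = -2.8315
Δλ = +0.6967 rad (taken the short way round)
course = atan2(Δλ, Δψ) = 166.18°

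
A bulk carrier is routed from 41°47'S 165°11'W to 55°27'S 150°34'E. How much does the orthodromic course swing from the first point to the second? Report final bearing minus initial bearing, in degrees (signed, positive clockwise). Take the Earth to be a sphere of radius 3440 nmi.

+34.2°

Initial bearing θ₁ = atan2(sin Δλ cos φ₂, cos φ₁ sin φ₂ − sin φ₁ cos φ₂ cos Δλ) = 229.04°
Final bearing θ₂ = (initial bearing from the destination back to the start) + 180° = 263.20°
Δθ = θ₂ − θ₁ = +34.2°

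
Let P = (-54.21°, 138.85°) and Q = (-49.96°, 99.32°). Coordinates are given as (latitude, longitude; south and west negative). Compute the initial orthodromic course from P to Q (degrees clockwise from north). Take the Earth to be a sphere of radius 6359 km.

θ = atan2( sin Δλ·cos φ₂ ,  cos φ₁ sin φ₂ − sin φ₁ cos φ₂ cos Δλ )
  = atan2(-0.4095, -0.0452) = 263.70°

263.7°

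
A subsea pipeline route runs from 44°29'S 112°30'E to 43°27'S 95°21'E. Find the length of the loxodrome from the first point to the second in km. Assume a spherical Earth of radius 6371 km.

1377 km

Δψ = ln[tan(π/4+φ₂/2)/tan(π/4+φ₁/2)] = +0.0251;  Δφ = +0.0180 rad,  Δλ = -0.2993 rad
q = Δφ/Δψ = 0.7197
d = R·√(Δφ² + q²Δλ²) = 6371·0.21618 = 1377 km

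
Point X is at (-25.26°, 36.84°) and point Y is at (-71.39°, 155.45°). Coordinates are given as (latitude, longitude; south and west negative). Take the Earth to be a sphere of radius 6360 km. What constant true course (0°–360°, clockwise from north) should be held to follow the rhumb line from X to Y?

Meridional parts: M(φ₁)=-0.4559, M(φ₂)=-1.8088 → ΔM = -1.3529;  Δλ = +2.0701 rad
tan C = Δλ / ΔM = -1.5301 → C = 123.17°

123.2°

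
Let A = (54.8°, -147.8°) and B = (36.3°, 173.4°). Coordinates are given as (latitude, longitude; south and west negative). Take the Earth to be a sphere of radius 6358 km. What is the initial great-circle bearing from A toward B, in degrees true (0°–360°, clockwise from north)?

N = sin Δλ·cos φ₂ = -0.5050;  D = cos φ₁ sin φ₂ − sin φ₁ cos φ₂ cos Δλ = -0.1720
initial course = atan2(N, D) = 251.19°

251.2°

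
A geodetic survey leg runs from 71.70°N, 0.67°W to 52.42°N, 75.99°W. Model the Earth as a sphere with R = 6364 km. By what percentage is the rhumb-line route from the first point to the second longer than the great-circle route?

Great circle: σ = 0.6419 rad → d_gc = Rσ = 4085.1 km
Rhumb: Δφ = -0.3365, Δλ = -1.3146, Δψ = -0.7478, q = Δφ/Δψ = 0.4500 → d_rh = R√(Δφ²+q²Δλ²) = 4331.1 km
Excess = (4331.1 − 4085.1) / 4085.1 = 246.0 / 4085.1 = 6.02% ≈ 6.0%

6.0%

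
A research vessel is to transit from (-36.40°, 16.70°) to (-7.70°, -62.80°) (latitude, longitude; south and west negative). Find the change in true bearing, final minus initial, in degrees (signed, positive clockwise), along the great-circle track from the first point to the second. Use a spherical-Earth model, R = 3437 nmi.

+35.7°

Initial bearing θ₁ = atan2(sin Δλ cos φ₂, cos φ₁ sin φ₂ − sin φ₁ cos φ₂ cos Δλ) = 269.96°
Final bearing θ₂ = (initial bearing from the destination back to the start) + 180° = 305.69°
Δθ = θ₂ − θ₁ = +35.7°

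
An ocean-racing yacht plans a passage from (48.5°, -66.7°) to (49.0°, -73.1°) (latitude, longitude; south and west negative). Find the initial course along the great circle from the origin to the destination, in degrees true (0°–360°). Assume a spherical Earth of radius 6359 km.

279.2°

N = sin Δλ·cos φ₂ = -0.0731;  D = cos φ₁ sin φ₂ − sin φ₁ cos φ₂ cos Δλ = +0.0118
initial course = atan2(N, D) = 279.16°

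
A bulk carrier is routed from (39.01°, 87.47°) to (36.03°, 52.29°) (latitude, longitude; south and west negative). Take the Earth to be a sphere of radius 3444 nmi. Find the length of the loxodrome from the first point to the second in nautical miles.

Δψ = ln[tan(π/4+φ₂/2)/tan(π/4+φ₁/2)] = -0.0656;  Δφ = -0.0520 rad,  Δλ = -0.6140 rad
q = Δφ/Δψ = 0.7929
d = R·√(Δφ² + q²Δλ²) = 3444·0.48964 = 1686 nmi

1686 nmi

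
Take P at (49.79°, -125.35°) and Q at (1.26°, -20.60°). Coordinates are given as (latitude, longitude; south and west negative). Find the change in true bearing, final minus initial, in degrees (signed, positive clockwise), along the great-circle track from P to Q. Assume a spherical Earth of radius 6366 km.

At departure: θ₁ = atan2(sin Δλ cos φ₂, cos φ₁ sin φ₂ − sin φ₁ cos φ₂ cos Δλ) = 77.83°
At arrival: θ₂ = atan2(sin Δλ cos φ₁, −cos φ₂ sin φ₁ + sin φ₂ cos φ₁ cos Δλ) = 140.86°
Δθ = θ₂ − θ₁ = +63.0°

+63.0°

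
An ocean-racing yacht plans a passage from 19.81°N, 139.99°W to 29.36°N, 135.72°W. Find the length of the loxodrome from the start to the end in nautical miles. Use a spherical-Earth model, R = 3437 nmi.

Δψ = ln[tan(π/4+φ₂/2)/tan(π/4+φ₁/2)] = +0.1836;  Δφ = +0.1667 rad,  Δλ = +0.0745 rad
q = Δφ/Δψ = 0.9078
d = R·√(Δφ² + q²Δλ²) = 3437·0.17989 = 618 nmi

618 nmi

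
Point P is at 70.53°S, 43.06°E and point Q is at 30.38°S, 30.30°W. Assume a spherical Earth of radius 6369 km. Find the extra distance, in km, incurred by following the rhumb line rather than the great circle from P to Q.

284 km

Great circle: cos σ = sin φ₁ sin φ₂ + cos φ₁ cos φ₂ cos Δλ,  σ = 0.9774 rad → d_gc = 6225.26 km
Rhumb line: Δψ = +1.2058, q = Δφ/Δψ = 0.5811, d_rh = R√(Δφ²+q²Δλ²) = 6509.75 km
Excess = 6509.75 − 6225.26 = 284.49 ≈ 284 km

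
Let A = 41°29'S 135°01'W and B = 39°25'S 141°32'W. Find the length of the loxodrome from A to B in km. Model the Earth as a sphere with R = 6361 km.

Rhumb course C = atan2(Δλ, Δψ) with Δψ = ln[tan(π/4+φ₂/2)/tan(π/4+φ₁/2)] = +0.0474, Δλ = -0.1137 → C = 292.63°
d = R·|Δφ| / |cos C| = 6361·0.03607 / 0.38472 = 596 km

596 km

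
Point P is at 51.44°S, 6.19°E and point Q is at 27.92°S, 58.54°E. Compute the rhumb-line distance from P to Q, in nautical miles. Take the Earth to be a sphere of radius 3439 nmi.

2765 nmi

Rhumb course C = atan2(Δλ, Δψ) with Δψ = ln[tan(π/4+φ₂/2)/tan(π/4+φ₁/2)] = +0.5426, Δλ = +0.9137 → C = 59.30°
d = R·|Δφ| / |cos C| = 3439·0.41050 / 0.51059 = 2765 nmi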